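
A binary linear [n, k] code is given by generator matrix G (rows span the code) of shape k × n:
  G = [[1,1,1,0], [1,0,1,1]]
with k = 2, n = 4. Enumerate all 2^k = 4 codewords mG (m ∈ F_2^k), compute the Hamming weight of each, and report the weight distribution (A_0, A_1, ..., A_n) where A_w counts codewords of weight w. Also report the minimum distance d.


Weight distribution: A_0 = 1, A_2 = 1, A_3 = 2. Minimum distance d = 2.

Enumerate all 2^2 = 4 messages m ∈ F_2^2.
For each, compute codeword c = mG in F_2^4, then tally its weight.
  m = 00 → c = 0000, weight = 0.
  m = 10 → c = 1110, weight = 3.
  m = 01 → c = 1011, weight = 3.
  m = 11 → c = 0101, weight = 2.
Tally weights:
  weight 0: 1 codewords.
  weight 2: 1 codewords.
  weight 3: 2 codewords.
Minimum distance d = smallest w > 0 with A_w > 0 = 2.
Sanity: Σ A_w = 4 = 2^2 = 4 ✓.


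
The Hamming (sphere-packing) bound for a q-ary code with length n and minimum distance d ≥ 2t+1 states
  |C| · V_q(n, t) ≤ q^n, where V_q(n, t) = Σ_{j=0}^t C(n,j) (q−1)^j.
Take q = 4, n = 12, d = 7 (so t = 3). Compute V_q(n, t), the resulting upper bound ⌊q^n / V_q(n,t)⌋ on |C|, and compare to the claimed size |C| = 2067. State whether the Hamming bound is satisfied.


V_q(n, t) = 6571, q^n = 16777216, Hamming bound = 2553, |C| = 2067 ≤ bound (satisfied).

Step 1: Compute V_q(n, t) = Σ_{j=0}^3 C(n, j) (q−1)^j.
  j = 0: C(12,0)·(3)^0 = 1·1 = 1.
  j = 1: C(12,1)·(3)^1 = 12·3 = 36.
  j = 2: C(12,2)·(3)^2 = 66·9 = 594.
  j = 3: C(12,3)·(3)^3 = 220·27 = 5940.
  V_q(n, t) = 1 + 36 + 594 + 5940 = 6571.
Step 2: q^n = 4^12 = 16777216.
Step 3: Hamming bound ⌊q^n / V_q(n,t)⌋ = ⌊16777216/6571⌋ = 2553.
Step 4: Compare |C| = 2067 to 2553: satisfied.
The claimed |C| lies below the Hamming bound.


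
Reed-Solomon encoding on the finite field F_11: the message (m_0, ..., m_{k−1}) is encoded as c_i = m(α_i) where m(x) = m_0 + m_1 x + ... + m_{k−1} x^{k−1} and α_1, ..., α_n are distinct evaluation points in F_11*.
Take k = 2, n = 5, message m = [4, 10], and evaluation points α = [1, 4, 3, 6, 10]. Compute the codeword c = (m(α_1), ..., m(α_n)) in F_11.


c = [3, 0, 1, 9, 5]

Message polynomial: m(x) = 4 + 10·x (mod 11).
For each evaluation point α_i, compute m(α_i) mod 11:
  α_1 = 1: Horner steps 10 → 3, so m(1) = 3.
  α_2 = 4: Horner steps 10 → 0, so m(4) = 0.
  α_3 = 3: Horner steps 10 → 1, so m(3) = 1.
  α_4 = 6: Horner steps 10 → 9, so m(6) = 9.
  α_5 = 10: Horner steps 10 → 5, so m(10) = 5.
Codeword c = [3, 0, 1, 9, 5] ∈ F_11^5.


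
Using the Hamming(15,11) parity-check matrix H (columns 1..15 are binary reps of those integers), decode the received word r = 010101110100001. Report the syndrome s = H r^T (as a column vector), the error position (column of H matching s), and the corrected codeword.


s = (1, 0, 1, 0)^T, error position = 10, corrected codeword c = 010101110000001

Compute s = H r^T mod 2 one row at a time:
  s_1 = 1 + 0 + 1 + 0 + 0 + 0 + 0 + 1 = 3 ≡ 1 (mod 2).
  s_2 = 1 + 0 + 1 + 1 + 0 + 0 + 0 + 1 = 4 ≡ 0 (mod 2).
  s_3 = 1 + 0 + 1 + 1 + 1 + 0 + 0 + 1 = 5 ≡ 1 (mod 2).
  s_4 = 0 + 0 + 0 + 1 + 0 + 0 + 0 + 1 = 2 ≡ 0 (mod 2).
s = (1, 0, 1, 0)^T — this equals column 10 of H (binary 1010), so error is at position 10.
Correct: flip bit 10 of r = 010101110100001 to get c = 010101110000001.


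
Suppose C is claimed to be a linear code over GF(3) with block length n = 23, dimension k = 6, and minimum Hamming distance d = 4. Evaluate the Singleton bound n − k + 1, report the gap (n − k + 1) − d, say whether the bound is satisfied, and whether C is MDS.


Singleton RHS = n − k + 1 = 18, slack = 14, bound satisfied, not MDS.

Singleton bound: d ≤ n − k + 1.
Here n = 23, k = 6, so n − k + 1 = 18.
Given d = 4, check d ≤ 18: YES.
Slack = (n − k + 1) − d = 14.
The code is NOT MDS (slack = 14 > 0).
Description: the claimed parameters are [23, 6, 4]_3; such a code would be non-MDS.


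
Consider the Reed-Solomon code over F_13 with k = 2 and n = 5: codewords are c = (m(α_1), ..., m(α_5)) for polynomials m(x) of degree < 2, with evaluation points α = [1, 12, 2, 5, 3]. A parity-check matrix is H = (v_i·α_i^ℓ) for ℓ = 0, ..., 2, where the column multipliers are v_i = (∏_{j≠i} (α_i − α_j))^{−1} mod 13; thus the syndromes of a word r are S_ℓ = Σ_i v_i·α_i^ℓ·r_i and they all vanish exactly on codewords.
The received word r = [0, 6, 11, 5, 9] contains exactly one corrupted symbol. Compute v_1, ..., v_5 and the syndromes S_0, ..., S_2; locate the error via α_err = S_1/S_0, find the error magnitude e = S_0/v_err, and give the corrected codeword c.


S = (2, 11, 2), error at position 2, error magnitude e = 2, c = [0, 4, 11, 5, 9].

Step 1: column multipliers v_i = (∏_{j≠i}(α_i − α_j))^{−1} mod 13.
  i = 1 (α = 1): (1−12)(1−2)(1−5)(1−3) = (−11)·(−1)·(−4)·(−2) = 88 ≡ 10, so v_1 = 10^{−1} = 4 (mod 13).
  i = 2 (α = 12): (12−1)(12−2)(12−5)(12−3) = 11·10·7·9 = 6930 ≡ 1, so v_2 = 1^{−1} = 1 (mod 13).
  i = 3 (α = 2): (2−1)(2−12)(2−5)(2−3) = 1·(−10)·(−3)·(−1) = −30 ≡ 9, so v_3 = 9^{−1} = 3 (mod 13).
  i = 4 (α = 5): (5−1)(5−12)(5−2)(5−3) = 4·(−7)·3·2 = −168 ≡ 1, so v_4 = 1^{−1} = 1 (mod 13).
  i = 5 (α = 3): (3−1)(3−12)(3−2)(3−5) = 2·(−9)·1·(−2) = 36 ≡ 10, so v_5 = 10^{−1} = 4 (mod 13).
  v = [4, 1, 3, 1, 4].
Step 2: syndromes of r = [0, 6, 11, 5, 9] (all sums mod 13).
  S_0 = Σ v_i r_i = 4·0 + 1·6 + 3·11 + 1·5 + 4·9 = 80 ≡ 2.
  S_1 = Σ v_i α_i r_i = 4·1·0 + 1·12·6 + 3·2·11 + 1·5·5 + 4·3·9 = 271 ≡ 11.
  α_i^2 mod 13 = [1, 1, 4, 12, 9].
  S_2 = Σ v_i α_i^2 r_i = 4·1·0 + 1·1·6 + 3·4·11 + 1·12·5 + 4·9·9 = 522 ≡ 2.
  S = (2, 11, 2) ≠ 0, so r is not a codeword (an error is present).
Step 3: locate the error. For a single error e at position i, S_ℓ = v_i·e·α_i^ℓ, so α_err = S_1/S_0.
  S_0^{−1} = 2^{−1} = 7 (mod 13), so α_err = 11·7 = 77 ≡ 12 = α_2. Error position i = 2.
  Consistency check: S_2/S_1 = 2·6 = 12 ≡ 12 = α_err ✓ (single-error assumption holds).
Step 4: error magnitude e = S_0/v_2 = S_0·∏_{j≠2}(α_2 − α_j) = 2·1 = 2 ≡ 2 (mod 13).
Step 5: correct position 2: c_2 = r_2 − e = 6 − 2 ≡ 4 (mod 13). Hence c = [0, 4, 11, 5, 9].
  Check: interpolating c through the α_i gives m(x) = 2 + 11·x (degree < 2) with m(α_i) = c_i for every i, so c is indeed a codeword.


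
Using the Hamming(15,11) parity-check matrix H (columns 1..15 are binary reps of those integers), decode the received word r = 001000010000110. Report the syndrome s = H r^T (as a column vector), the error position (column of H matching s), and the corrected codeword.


s = (1, 0, 0, 0)^T, error position = 8, corrected codeword c = 001000000000110

Compute s = H r^T mod 2 one row at a time:
  s_1 = 1 + 0 + 0 + 0 + 0 + 1 + 1 + 0 = 3 ≡ 1 (mod 2).
  s_2 = 0 + 0 + 0 + 0 + 0 + 1 + 1 + 0 = 2 ≡ 0 (mod 2).
  s_3 = 0 + 1 + 0 + 0 + 0 + 0 + 1 + 0 = 2 ≡ 0 (mod 2).
  s_4 = 0 + 1 + 0 + 0 + 0 + 0 + 1 + 0 = 2 ≡ 0 (mod 2).
s = (1, 0, 0, 0)^T — this equals column 8 of H (binary 1000), so error is at position 8.
Correct: flip bit 8 of r = 001000010000110 to get c = 001000000000110.


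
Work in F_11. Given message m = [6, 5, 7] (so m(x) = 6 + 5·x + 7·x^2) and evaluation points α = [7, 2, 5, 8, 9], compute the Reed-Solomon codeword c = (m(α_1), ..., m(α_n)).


c = [10, 0, 8, 10, 2]

Message polynomial: m(x) = 6 + 5·x + 7·x^2 (mod 11).
For each evaluation point α_i, compute m(α_i) mod 11:
  α_1 = 7: Horner steps 7 → 10 → 10, so m(7) = 10.
  α_2 = 2: Horner steps 7 → 8 → 0, so m(2) = 0.
  α_3 = 5: Horner steps 7 → 7 → 8, so m(5) = 8.
  α_4 = 8: Horner steps 7 → 6 → 10, so m(8) = 10.
  α_5 = 9: Horner steps 7 → 2 → 2, so m(9) = 2.
Codeword c = [10, 0, 8, 10, 2] ∈ F_11^5.


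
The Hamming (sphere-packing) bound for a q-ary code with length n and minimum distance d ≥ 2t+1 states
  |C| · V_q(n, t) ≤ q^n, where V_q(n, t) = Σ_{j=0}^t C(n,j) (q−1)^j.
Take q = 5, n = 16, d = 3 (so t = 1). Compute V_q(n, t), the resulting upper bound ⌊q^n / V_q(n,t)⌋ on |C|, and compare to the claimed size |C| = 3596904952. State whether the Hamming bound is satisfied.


V_q(n, t) = 65, q^n = 152587890625, Hamming bound = 2347506009, |C| = 3596904952 > bound (violated).

Step 1: Compute V_q(n, t) = Σ_{j=0}^1 C(n, j) (q−1)^j.
  j = 0: C(16,0)·(4)^0 = 1·1 = 1.
  j = 1: C(16,1)·(4)^1 = 16·4 = 64.
  V_q(n, t) = 1 + 64 = 65.
Step 2: q^n = 5^16 = 152587890625.
Step 3: Hamming bound ⌊q^n / V_q(n,t)⌋ = ⌊152587890625/65⌋ = 2347506009.
Step 4: Compare |C| = 3596904952 to 2347506009: violated.
The claimed |C| lies above the Hamming bound, so no 5-ary code of length 16 with d ≥ 3 can have 3596904952 codewords.


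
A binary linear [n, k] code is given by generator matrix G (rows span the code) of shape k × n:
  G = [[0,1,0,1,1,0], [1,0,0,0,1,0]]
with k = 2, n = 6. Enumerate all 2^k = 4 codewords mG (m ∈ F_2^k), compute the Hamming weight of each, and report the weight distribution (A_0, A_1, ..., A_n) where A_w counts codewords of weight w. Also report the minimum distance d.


Weight distribution: A_0 = 1, A_2 = 1, A_3 = 2. Minimum distance d = 2.

Enumerate all 2^2 = 4 messages m ∈ F_2^2.
For each, compute codeword c = mG in F_2^6, then tally its weight.
  m = 00 → c = 000000, weight = 0.
  m = 10 → c = 010110, weight = 3.
  m = 01 → c = 100010, weight = 2.
  m = 11 → c = 110100, weight = 3.
Tally weights:
  weight 0: 1 codewords.
  weight 2: 1 codewords.
  weight 3: 2 codewords.
Minimum distance d = smallest w > 0 with A_w > 0 = 2.
Sanity: Σ A_w = 4 = 2^2 = 4 ✓.


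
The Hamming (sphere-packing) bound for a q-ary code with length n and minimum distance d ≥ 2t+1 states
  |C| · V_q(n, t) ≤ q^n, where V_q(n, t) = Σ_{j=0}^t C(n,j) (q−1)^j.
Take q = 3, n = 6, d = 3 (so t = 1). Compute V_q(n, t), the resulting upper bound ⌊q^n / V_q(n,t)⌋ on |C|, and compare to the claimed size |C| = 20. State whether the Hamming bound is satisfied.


V_q(n, t) = 13, q^n = 729, Hamming bound = 56, |C| = 20 ≤ bound (satisfied).

Step 1: Compute V_q(n, t) = Σ_{j=0}^1 C(n, j) (q−1)^j.
  j = 0: C(6,0)·(2)^0 = 1·1 = 1.
  j = 1: C(6,1)·(2)^1 = 6·2 = 12.
  V_q(n, t) = 1 + 12 = 13.
Step 2: q^n = 3^6 = 729.
Step 3: Hamming bound ⌊q^n / V_q(n,t)⌋ = ⌊729/13⌋ = 56.
Step 4: Compare |C| = 20 to 56: satisfied.
The claimed |C| lies below the Hamming bound.


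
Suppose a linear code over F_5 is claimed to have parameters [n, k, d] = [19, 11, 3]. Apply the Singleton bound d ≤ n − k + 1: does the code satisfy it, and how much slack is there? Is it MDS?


Singleton RHS = n − k + 1 = 9, slack = 6, bound satisfied, not MDS.

Singleton bound: d ≤ n − k + 1.
Here n = 19, k = 11, so n − k + 1 = 9.
Given d = 3, check d ≤ 9: YES.
Slack = (n − k + 1) − d = 6.
The code is NOT MDS (slack = 6 > 0).
Description: the claimed parameters are [19, 11, 3]_5; such a code would be non-MDS.


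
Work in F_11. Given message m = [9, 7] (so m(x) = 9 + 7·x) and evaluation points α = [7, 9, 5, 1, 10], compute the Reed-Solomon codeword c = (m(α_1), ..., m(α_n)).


c = [3, 6, 0, 5, 2]

Message polynomial: m(x) = 9 + 7·x (mod 11).
For each evaluation point α_i, compute m(α_i) mod 11:
  α_1 = 7: Horner steps 7 → 3, so m(7) = 3.
  α_2 = 9: Horner steps 7 → 6, so m(9) = 6.
  α_3 = 5: Horner steps 7 → 0, so m(5) = 0.
  α_4 = 1: Horner steps 7 → 5, so m(1) = 5.
  α_5 = 10: Horner steps 7 → 2, so m(10) = 2.
Codeword c = [3, 6, 0, 5, 2] ∈ F_11^5.


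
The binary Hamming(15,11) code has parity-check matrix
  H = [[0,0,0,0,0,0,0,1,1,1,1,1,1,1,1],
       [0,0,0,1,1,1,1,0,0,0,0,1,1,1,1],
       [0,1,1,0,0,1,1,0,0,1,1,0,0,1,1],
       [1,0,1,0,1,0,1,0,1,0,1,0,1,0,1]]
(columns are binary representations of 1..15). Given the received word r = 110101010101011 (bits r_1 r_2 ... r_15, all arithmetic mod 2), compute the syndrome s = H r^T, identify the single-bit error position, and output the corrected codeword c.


s = (1, 1, 1, 0)^T, error position = 14, corrected codeword c = 110101010101001

Compute s = H r^T mod 2 one row at a time:
  s_1 = 1 + 0 + 1 + 0 + 1 + 0 + 1 + 1 = 5 ≡ 1 (mod 2).
  s_2 = 1 + 0 + 1 + 0 + 1 + 0 + 1 + 1 = 5 ≡ 1 (mod 2).
  s_3 = 1 + 0 + 1 + 0 + 1 + 0 + 1 + 1 = 5 ≡ 1 (mod 2).
  s_4 = 1 + 0 + 0 + 0 + 0 + 0 + 0 + 1 = 2 ≡ 0 (mod 2).
s = (1, 1, 1, 0)^T — this equals column 14 of H (binary 1110), so error is at position 14.
Correct: flip bit 14 of r = 110101010101011 to get c = 110101010101001.


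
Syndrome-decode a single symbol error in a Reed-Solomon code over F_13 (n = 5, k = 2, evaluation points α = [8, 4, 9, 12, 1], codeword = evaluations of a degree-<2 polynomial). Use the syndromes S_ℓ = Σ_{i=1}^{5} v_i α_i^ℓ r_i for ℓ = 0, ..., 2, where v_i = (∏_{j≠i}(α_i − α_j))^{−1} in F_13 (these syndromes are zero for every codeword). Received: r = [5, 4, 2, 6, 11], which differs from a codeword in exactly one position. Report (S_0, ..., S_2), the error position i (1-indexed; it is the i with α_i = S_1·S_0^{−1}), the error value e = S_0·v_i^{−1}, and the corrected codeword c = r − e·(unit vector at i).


S = (12, 12, 12), error at position 5, error magnitude e = 11, c = [5, 4, 2, 6, 0].

Step 1: column multipliers v_i = (∏_{j≠i}(α_i − α_j))^{−1} mod 13.
  i = 1 (α = 8): (8−4)(8−9)(8−12)(8−1) = 4·(−1)·(−4)·7 = 112 ≡ 8, so v_1 = 8^{−1} = 5 (mod 13).
  i = 2 (α = 4): (4−8)(4−9)(4−12)(4−1) = (−4)·(−5)·(−8)·3 = −480 ≡ 1, so v_2 = 1^{−1} = 1 (mod 13).
  i = 3 (α = 9): (9−8)(9−4)(9−12)(9−1) = 1·5·(−3)·8 = −120 ≡ 10, so v_3 = 10^{−1} = 4 (mod 13).
  i = 4 (α = 12): (12−8)(12−4)(12−9)(12−1) = 4·8·3·11 = 1056 ≡ 3, so v_4 = 3^{−1} = 9 (mod 13).
  i = 5 (α = 1): (1−8)(1−4)(1−9)(1−12) = (−7)·(−3)·(−8)·(−11) = 1848 ≡ 2, so v_5 = 2^{−1} = 7 (mod 13).
  v = [5, 1, 4, 9, 7].
Step 2: syndromes of r = [5, 4, 2, 6, 11] (all sums mod 13).
  S_0 = Σ v_i r_i = 5·5 + 1·4 + 4·2 + 9·6 + 7·11 = 168 ≡ 12.
  S_1 = Σ v_i α_i r_i = 5·8·5 + 1·4·4 + 4·9·2 + 9·12·6 + 7·1·11 = 1013 ≡ 12.
  α_i^2 mod 13 = [12, 3, 3, 1, 1].
  S_2 = Σ v_i α_i^2 r_i = 5·12·5 + 1·3·4 + 4·3·2 + 9·1·6 + 7·1·11 = 467 ≡ 12.
  S = (12, 12, 12) ≠ 0, so r is not a codeword (an error is present).
Step 3: locate the error. For a single error e at position i, S_ℓ = v_i·e·α_i^ℓ, so α_err = S_1/S_0.
  S_0^{−1} = 12^{−1} = 12 (mod 13), so α_err = 12·12 = 144 ≡ 1 = α_5. Error position i = 5.
  Consistency check: S_2/S_1 = 12·12 = 144 ≡ 1 = α_err ✓ (single-error assumption holds).
Step 4: error magnitude e = S_0/v_5 = S_0·∏_{j≠5}(α_5 − α_j) = 12·2 = 24 ≡ 11 (mod 13).
Step 5: correct position 5: c_5 = r_5 − e = 11 − 11 ≡ 0 (mod 13). Hence c = [5, 4, 2, 6, 0].
  Check: interpolating c through the α_i gives m(x) = 3 + 10·x (degree < 2) with m(α_i) = c_i for every i, so c is indeed a codeword.


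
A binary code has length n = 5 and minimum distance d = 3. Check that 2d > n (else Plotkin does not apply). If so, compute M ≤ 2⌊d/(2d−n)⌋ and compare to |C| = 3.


Plotkin bound M ≤ 6; given |C| = 3 ≤ bound (satisfied).

Check applicability: 2d = 6, n = 5.
2d − n = 1 > 0, so Plotkin applies.
Compute d/(2d−n) = 3/1 ≈ 3.0000.
⌊d/(2d−n)⌋ = 3.
Plotkin bound: M ≤ 2·3 = 6.
Given |C| = 3, check: satisfied.
This |C| is below the Plotkin bound.


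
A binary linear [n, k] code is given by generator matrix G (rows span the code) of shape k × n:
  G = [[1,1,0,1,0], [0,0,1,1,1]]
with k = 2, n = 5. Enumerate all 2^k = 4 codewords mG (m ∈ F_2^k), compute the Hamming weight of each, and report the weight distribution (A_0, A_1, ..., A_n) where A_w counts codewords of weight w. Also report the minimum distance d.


Weight distribution: A_0 = 1, A_3 = 2, A_4 = 1. Minimum distance d = 3.

Enumerate all 2^2 = 4 messages m ∈ F_2^2.
For each, compute codeword c = mG in F_2^5, then tally its weight.
  m = 00 → c = 00000, weight = 0.
  m = 10 → c = 11010, weight = 3.
  m = 01 → c = 00111, weight = 3.
  m = 11 → c = 11101, weight = 4.
Tally weights:
  weight 0: 1 codewords.
  weight 3: 2 codewords.
  weight 4: 1 codewords.
Minimum distance d = smallest w > 0 with A_w > 0 = 3.
Sanity: Σ A_w = 4 = 2^2 = 4 ✓.


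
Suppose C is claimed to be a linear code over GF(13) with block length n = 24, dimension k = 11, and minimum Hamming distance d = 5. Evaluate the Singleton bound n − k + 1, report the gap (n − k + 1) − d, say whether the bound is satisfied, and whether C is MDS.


Singleton RHS = n − k + 1 = 14, slack = 9, bound satisfied, not MDS.

Singleton bound: d ≤ n − k + 1.
Here n = 24, k = 11, so n − k + 1 = 14.
Given d = 5, check d ≤ 14: YES.
Slack = (n − k + 1) − d = 9.
The code is NOT MDS (slack = 9 > 0).
Description: the claimed parameters are [24, 11, 5]_13; such a code would be non-MDS.


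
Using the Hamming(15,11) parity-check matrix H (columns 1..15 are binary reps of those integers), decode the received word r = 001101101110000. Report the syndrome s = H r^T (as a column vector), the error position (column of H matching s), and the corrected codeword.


s = (1, 1, 1, 0)^T, error position = 14, corrected codeword c = 001101101110010

Compute s = H r^T mod 2 one row at a time:
  s_1 = 0 + 1 + 1 + 1 + 0 + 0 + 0 + 0 = 3 ≡ 1 (mod 2).
  s_2 = 1 + 0 + 1 + 1 + 0 + 0 + 0 + 0 = 3 ≡ 1 (mod 2).
  s_3 = 0 + 1 + 1 + 1 + 1 + 1 + 0 + 0 = 5 ≡ 1 (mod 2).
  s_4 = 0 + 1 + 0 + 1 + 1 + 1 + 0 + 0 = 4 ≡ 0 (mod 2).
s = (1, 1, 1, 0)^T — this equals column 14 of H (binary 1110), so error is at position 14.
Correct: flip bit 14 of r = 001101101110000 to get c = 001101101110010.


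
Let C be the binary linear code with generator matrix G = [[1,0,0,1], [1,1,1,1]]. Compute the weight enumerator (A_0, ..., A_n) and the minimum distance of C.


Weight distribution: A_0 = 1, A_2 = 2, A_4 = 1. Minimum distance d = 2.

Enumerate all 2^2 = 4 messages m ∈ F_2^2.
For each, compute codeword c = mG in F_2^4, then tally its weight.
  m = 00 → c = 0000, weight = 0.
  m = 10 → c = 1001, weight = 2.
  m = 01 → c = 1111, weight = 4.
  m = 11 → c = 0110, weight = 2.
Tally weights:
  weight 0: 1 codewords.
  weight 2: 2 codewords.
  weight 4: 1 codewords.
Minimum distance d = smallest w > 0 with A_w > 0 = 2.
Sanity: Σ A_w = 4 = 2^2 = 4 ✓.


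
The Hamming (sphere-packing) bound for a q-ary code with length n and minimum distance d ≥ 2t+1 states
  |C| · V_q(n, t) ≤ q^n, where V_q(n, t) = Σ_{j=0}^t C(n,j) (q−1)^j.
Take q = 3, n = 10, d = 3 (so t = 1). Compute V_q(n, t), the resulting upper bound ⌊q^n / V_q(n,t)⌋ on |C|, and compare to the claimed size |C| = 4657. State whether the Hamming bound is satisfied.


V_q(n, t) = 21, q^n = 59049, Hamming bound = 2811, |C| = 4657 > bound (violated).

Step 1: Compute V_q(n, t) = Σ_{j=0}^1 C(n, j) (q−1)^j.
  j = 0: C(10,0)·(2)^0 = 1·1 = 1.
  j = 1: C(10,1)·(2)^1 = 10·2 = 20.
  V_q(n, t) = 1 + 20 = 21.
Step 2: q^n = 3^10 = 59049.
Step 3: Hamming bound ⌊q^n / V_q(n,t)⌋ = ⌊59049/21⌋ = 2811.
Step 4: Compare |C| = 4657 to 2811: violated.
The claimed |C| lies above the Hamming bound, so no 3-ary code of length 10 with d ≥ 3 can have 4657 codewords.


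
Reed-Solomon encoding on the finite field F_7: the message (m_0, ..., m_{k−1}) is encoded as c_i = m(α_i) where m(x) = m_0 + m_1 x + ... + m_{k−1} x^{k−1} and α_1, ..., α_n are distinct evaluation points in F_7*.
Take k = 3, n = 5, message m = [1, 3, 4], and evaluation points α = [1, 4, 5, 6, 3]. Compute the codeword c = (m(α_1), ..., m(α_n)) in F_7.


c = [1, 0, 4, 2, 4]

Message polynomial: m(x) = 1 + 3·x + 4·x^2 (mod 7).
For each evaluation point α_i, compute m(α_i) mod 7:
  α_1 = 1: Horner steps 4 → 0 → 1, so m(1) = 1.
  α_2 = 4: Horner steps 4 → 5 → 0, so m(4) = 0.
  α_3 = 5: Horner steps 4 → 2 → 4, so m(5) = 4.
  α_4 = 6: Horner steps 4 → 6 → 2, so m(6) = 2.
  α_5 = 3: Horner steps 4 → 1 → 4, so m(3) = 4.
Codeword c = [1, 0, 4, 2, 4] ∈ F_7^5.


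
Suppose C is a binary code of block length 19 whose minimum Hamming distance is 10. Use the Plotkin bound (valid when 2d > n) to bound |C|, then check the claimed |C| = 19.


Plotkin bound M ≤ 20; given |C| = 19 ≤ bound (satisfied).

Check applicability: 2d = 20, n = 19.
2d − n = 1 > 0, so Plotkin applies.
Compute d/(2d−n) = 10/1 ≈ 10.0000.
⌊d/(2d−n)⌋ = 10.
Plotkin bound: M ≤ 2·10 = 20.
Given |C| = 19, check: satisfied.
This |C| is below the Plotkin bound.


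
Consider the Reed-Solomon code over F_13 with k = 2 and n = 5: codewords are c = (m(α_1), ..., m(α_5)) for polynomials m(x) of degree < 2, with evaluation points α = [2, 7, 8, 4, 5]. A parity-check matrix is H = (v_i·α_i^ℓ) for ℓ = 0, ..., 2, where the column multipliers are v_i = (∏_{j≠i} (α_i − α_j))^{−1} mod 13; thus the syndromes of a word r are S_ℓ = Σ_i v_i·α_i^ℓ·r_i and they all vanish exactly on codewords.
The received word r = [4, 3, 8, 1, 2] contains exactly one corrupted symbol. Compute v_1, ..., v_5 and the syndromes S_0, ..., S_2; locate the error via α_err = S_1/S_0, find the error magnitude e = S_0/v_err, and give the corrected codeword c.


S = (7, 9, 6), error at position 5, error magnitude e = 9, c = [4, 3, 8, 1, 6].

Step 1: column multipliers v_i = (∏_{j≠i}(α_i − α_j))^{−1} mod 13.
  i = 1 (α = 2): (2−7)(2−8)(2−4)(2−5) = (−5)·(−6)·(−2)·(−3) = 180 ≡ 11, so v_1 = 11^{−1} = 6 (mod 13).
  i = 2 (α = 7): (7−2)(7−8)(7−4)(7−5) = 5·(−1)·3·2 = −30 ≡ 9, so v_2 = 9^{−1} = 3 (mod 13).
  i = 3 (α = 8): (8−2)(8−7)(8−4)(8−5) = 6·1·4·3 = 72 ≡ 7, so v_3 = 7^{−1} = 2 (mod 13).
  i = 4 (α = 4): (4−2)(4−7)(4−8)(4−5) = 2·(−3)·(−4)·(−1) = −24 ≡ 2, so v_4 = 2^{−1} = 7 (mod 13).
  i = 5 (α = 5): (5−2)(5−7)(5−8)(5−4) = 3·(−2)·(−3)·1 = 18 ≡ 5, so v_5 = 5^{−1} = 8 (mod 13).
  v = [6, 3, 2, 7, 8].
Step 2: syndromes of r = [4, 3, 8, 1, 2] (all sums mod 13).
  S_0 = Σ v_i r_i = 6·4 + 3·3 + 2·8 + 7·1 + 8·2 = 72 ≡ 7.
  S_1 = Σ v_i α_i r_i = 6·2·4 + 3·7·3 + 2·8·8 + 7·4·1 + 8·5·2 = 347 ≡ 9.
  α_i^2 mod 13 = [4, 10, 12, 3, 12].
  S_2 = Σ v_i α_i^2 r_i = 6·4·4 + 3·10·3 + 2·12·8 + 7·3·1 + 8·12·2 = 591 ≡ 6.
  S = (7, 9, 6) ≠ 0, so r is not a codeword (an error is present).
Step 3: locate the error. For a single error e at position i, S_ℓ = v_i·e·α_i^ℓ, so α_err = S_1/S_0.
  S_0^{−1} = 7^{−1} = 2 (mod 13), so α_err = 9·2 = 18 ≡ 5 = α_5. Error position i = 5.
  Consistency check: S_2/S_1 = 6·3 = 18 ≡ 5 = α_err ✓ (single-error assumption holds).
Step 4: error magnitude e = S_0/v_5 = S_0·∏_{j≠5}(α_5 − α_j) = 7·5 = 35 ≡ 9 (mod 13).
Step 5: correct position 5: c_5 = r_5 − e = 2 − 9 ≡ 6 (mod 13). Hence c = [4, 3, 8, 1, 6].
  Check: interpolating c through the α_i gives m(x) = 7 + 5·x (degree < 2) with m(α_i) = c_i for every i, so c is indeed a codeword.


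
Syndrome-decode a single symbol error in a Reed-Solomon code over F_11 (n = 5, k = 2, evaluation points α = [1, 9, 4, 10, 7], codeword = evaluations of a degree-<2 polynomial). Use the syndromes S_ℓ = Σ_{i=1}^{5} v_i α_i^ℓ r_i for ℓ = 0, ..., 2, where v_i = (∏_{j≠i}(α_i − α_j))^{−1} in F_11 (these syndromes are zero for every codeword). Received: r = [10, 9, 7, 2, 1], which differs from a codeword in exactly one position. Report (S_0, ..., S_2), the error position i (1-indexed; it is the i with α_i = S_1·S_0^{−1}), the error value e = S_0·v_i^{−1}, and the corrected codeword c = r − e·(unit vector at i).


S = (8, 10, 7), error at position 3, error magnitude e = 7, c = [10, 9, 0, 2, 1].

Step 1: column multipliers v_i = (∏_{j≠i}(α_i − α_j))^{−1} mod 11.
  i = 1 (α = 1): (1−9)(1−4)(1−10)(1−7) = (−8)·(−3)·(−9)·(−6) = 1296 ≡ 9, so v_1 = 9^{−1} = 5 (mod 11).
  i = 2 (α = 9): (9−1)(9−4)(9−10)(9−7) = 8·5·(−1)·2 = −80 ≡ 8, so v_2 = 8^{−1} = 7 (mod 11).
  i = 3 (α = 4): (4−1)(4−9)(4−10)(4−7) = 3·(−5)·(−6)·(−3) = −270 ≡ 5, so v_3 = 5^{−1} = 9 (mod 11).
  i = 4 (α = 10): (10−1)(10−9)(10−4)(10−7) = 9·1·6·3 = 162 ≡ 8, so v_4 = 8^{−1} = 7 (mod 11).
  i = 5 (α = 7): (7−1)(7−9)(7−4)(7−10) = 6·(−2)·3·(−3) = 108 ≡ 9, so v_5 = 9^{−1} = 5 (mod 11).
  v = [5, 7, 9, 7, 5].
Step 2: syndromes of r = [10, 9, 7, 2, 1] (all sums mod 11).
  S_0 = Σ v_i r_i = 5·10 + 7·9 + 9·7 + 7·2 + 5·1 = 195 ≡ 8.
  S_1 = Σ v_i α_i r_i = 5·1·10 + 7·9·9 + 9·4·7 + 7·10·2 + 5·7·1 = 1044 ≡ 10.
  α_i^2 mod 11 = [1, 4, 5, 1, 5].
  S_2 = Σ v_i α_i^2 r_i = 5·1·10 + 7·4·9 + 9·5·7 + 7·1·2 + 5·5·1 = 656 ≡ 7.
  S = (8, 10, 7) ≠ 0, so r is not a codeword (an error is present).
Step 3: locate the error. For a single error e at position i, S_ℓ = v_i·e·α_i^ℓ, so α_err = S_1/S_0.
  S_0^{−1} = 8^{−1} = 7 (mod 11), so α_err = 10·7 = 70 ≡ 4 = α_3. Error position i = 3.
  Consistency check: S_2/S_1 = 7·10 = 70 ≡ 4 = α_err ✓ (single-error assumption holds).
Step 4: error magnitude e = S_0/v_3 = S_0·∏_{j≠3}(α_3 − α_j) = 8·5 = 40 ≡ 7 (mod 11).
Step 5: correct position 3: c_3 = r_3 − e = 7 − 7 ≡ 0 (mod 11). Hence c = [10, 9, 0, 2, 1].
  Check: interpolating c through the α_i gives m(x) = 6 + 4·x (degree < 2) with m(α_i) = c_i for every i, so c is indeed a codeword.


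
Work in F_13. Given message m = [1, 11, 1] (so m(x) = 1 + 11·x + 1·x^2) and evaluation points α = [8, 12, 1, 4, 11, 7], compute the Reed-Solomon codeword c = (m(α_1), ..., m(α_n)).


c = [10, 4, 0, 9, 9, 10]

Message polynomial: m(x) = 1 + 11·x + 1·x^2 (mod 13).
For each evaluation point α_i, compute m(α_i) mod 13:
  α_1 = 8: Horner steps 1 → 6 → 10, so m(8) = 10.
  α_2 = 12: Horner steps 1 → 10 → 4, so m(12) = 4.
  α_3 = 1: Horner steps 1 → 12 → 0, so m(1) = 0.
  α_4 = 4: Horner steps 1 → 2 → 9, so m(4) = 9.
  α_5 = 11: Horner steps 1 → 9 → 9, so m(11) = 9.
  α_6 = 7: Horner steps 1 → 5 → 10, so m(7) = 10.
Codeword c = [10, 4, 0, 9, 9, 10] ∈ F_13^6.


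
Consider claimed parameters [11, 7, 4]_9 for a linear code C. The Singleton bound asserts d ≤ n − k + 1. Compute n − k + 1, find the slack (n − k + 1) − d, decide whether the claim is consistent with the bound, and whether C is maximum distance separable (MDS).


Singleton RHS = n − k + 1 = 5, slack = 1, bound satisfied, not MDS.

Singleton bound: d ≤ n − k + 1.
Here n = 11, k = 7, so n − k + 1 = 5.
Given d = 4, check d ≤ 5: YES.
Slack = (n − k + 1) − d = 1.
The code is NOT MDS (slack = 1 > 0).
Description: the claimed parameters are [11, 7, 4]_9; such a code would be non-MDS.


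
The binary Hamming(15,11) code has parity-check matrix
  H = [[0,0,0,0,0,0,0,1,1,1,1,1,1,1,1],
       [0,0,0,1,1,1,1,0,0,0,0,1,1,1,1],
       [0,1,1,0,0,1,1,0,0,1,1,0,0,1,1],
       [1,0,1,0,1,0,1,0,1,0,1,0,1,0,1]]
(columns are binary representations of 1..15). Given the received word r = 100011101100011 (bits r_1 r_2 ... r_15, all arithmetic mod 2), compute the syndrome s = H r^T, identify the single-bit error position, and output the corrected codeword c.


s = (0, 1, 1, 1)^T, error position = 7, corrected codeword c = 100011001100011

Compute s = H r^T mod 2 one row at a time:
  s_1 = 0 + 1 + 1 + 0 + 0 + 0 + 1 + 1 = 4 ≡ 0 (mod 2).
  s_2 = 0 + 1 + 1 + 1 + 0 + 0 + 1 + 1 = 5 ≡ 1 (mod 2).
  s_3 = 0 + 0 + 1 + 1 + 1 + 0 + 1 + 1 = 5 ≡ 1 (mod 2).
  s_4 = 1 + 0 + 1 + 1 + 1 + 0 + 0 + 1 = 5 ≡ 1 (mod 2).
s = (0, 1, 1, 1)^T — this equals column 7 of H (binary 0111), so error is at position 7.
Correct: flip bit 7 of r = 100011101100011 to get c = 100011001100011.


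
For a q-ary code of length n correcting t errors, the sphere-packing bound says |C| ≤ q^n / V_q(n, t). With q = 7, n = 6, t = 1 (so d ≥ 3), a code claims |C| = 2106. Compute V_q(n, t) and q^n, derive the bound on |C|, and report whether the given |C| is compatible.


V_q(n, t) = 37, q^n = 117649, Hamming bound = 3179, |C| = 2106 ≤ bound (satisfied).

Step 1: Compute V_q(n, t) = Σ_{j=0}^1 C(n, j) (q−1)^j.
  j = 0: C(6,0)·(6)^0 = 1·1 = 1.
  j = 1: C(6,1)·(6)^1 = 6·6 = 36.
  V_q(n, t) = 1 + 36 = 37.
Step 2: q^n = 7^6 = 117649.
Step 3: Hamming bound ⌊q^n / V_q(n,t)⌋ = ⌊117649/37⌋ = 3179.
Step 4: Compare |C| = 2106 to 3179: satisfied.
The claimed |C| lies below the Hamming bound.


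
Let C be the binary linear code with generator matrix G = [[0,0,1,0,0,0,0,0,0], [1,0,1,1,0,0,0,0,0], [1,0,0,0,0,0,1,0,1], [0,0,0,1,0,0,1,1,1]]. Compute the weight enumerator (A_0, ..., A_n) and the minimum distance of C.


Weight distribution: A_0 = 1, A_1 = 2, A_2 = 2, A_3 = 4, A_4 = 5, A_5 = 2. Minimum distance d = 1.

Enumerate all 2^4 = 16 messages m ∈ F_2^4.
For each, compute codeword c = mG in F_2^9, then tally its weight.
  m = 0000 → c = 000000000, weight = 0.
  m = 1000 → c = 001000000, weight = 1.
  m = 0100 → c = 101100000, weight = 3.
  m = 1100 → c = 100100000, weight = 2.
  m = 0010 → c = 100000101, weight = 3.
  m = 1010 → c = 101000101, weight = 4.
  m = 0110 → c = 001100101, weight = 4.
  m = 1110 → c = 000100101, weight = 3.
  m = 0001 → c = 000100111, weight = 4.
  m = 1001 → c = 001100111, weight = 5.
  m = 0101 → c = 101000111, weight = 5.
  m = 1101 → c = 100000111, weight = 4.
  m = 0011 → c = 100100010, weight = 3.
  m = 1011 → c = 101100010, weight = 4.
  m = 0111 → c = 001000010, weight = 2.
  m = 1111 → c = 000000010, weight = 1.
Tally weights:
  weight 0: 1 codewords.
  weight 1: 2 codewords.
  weight 2: 2 codewords.
  weight 3: 4 codewords.
  weight 4: 5 codewords.
  weight 5: 2 codewords.
Minimum distance d = smallest w > 0 with A_w > 0 = 1.
Sanity: Σ A_w = 16 = 2^4 = 16 ✓.


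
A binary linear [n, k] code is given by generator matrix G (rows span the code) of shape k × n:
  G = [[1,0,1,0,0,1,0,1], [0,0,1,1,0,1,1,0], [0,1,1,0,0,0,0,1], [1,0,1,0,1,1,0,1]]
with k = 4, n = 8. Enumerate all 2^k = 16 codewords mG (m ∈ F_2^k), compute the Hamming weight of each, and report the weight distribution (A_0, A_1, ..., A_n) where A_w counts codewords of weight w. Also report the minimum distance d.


Weight distribution: A_0 = 1, A_1 = 1, A_3 = 2, A_4 = 5, A_5 = 5, A_6 = 2. Minimum distance d = 1.

Enumerate all 2^4 = 16 messages m ∈ F_2^4.
For each, compute codeword c = mG in F_2^8, then tally its weight.
  m = 0000 → c = 00000000, weight = 0.
  m = 1000 → c = 10100101, weight = 4.
  m = 0100 → c = 00110110, weight = 4.
  m = 1100 → c = 10010011, weight = 4.
  m = 0010 → c = 01100001, weight = 3.
  m = 1010 → c = 11000100, weight = 3.
  m = 0110 → c = 01010111, weight = 5.
  m = 1110 → c = 11110010, weight = 5.
  m = 0001 → c = 10101101, weight = 5.
  m = 1001 → c = 00001000, weight = 1.
  m = 0101 → c = 10011011, weight = 5.
  m = 1101 → c = 00111110, weight = 5.
  m = 0011 → c = 11001100, weight = 4.
  m = 1011 → c = 01101001, weight = 4.
  m = 0111 → c = 11111010, weight = 6.
  m = 1111 → c = 01011111, weight = 6.
Tally weights:
  weight 0: 1 codewords.
  weight 1: 1 codewords.
  weight 3: 2 codewords.
  weight 4: 5 codewords.
  weight 5: 5 codewords.
  weight 6: 2 codewords.
Minimum distance d = smallest w > 0 with A_w > 0 = 1.
Sanity: Σ A_w = 16 = 2^4 = 16 ✓.


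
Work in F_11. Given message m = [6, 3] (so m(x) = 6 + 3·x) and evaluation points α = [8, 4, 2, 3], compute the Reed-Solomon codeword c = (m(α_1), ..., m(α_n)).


c = [8, 7, 1, 4]

Message polynomial: m(x) = 6 + 3·x (mod 11).
For each evaluation point α_i, compute m(α_i) mod 11:
  α_1 = 8: Horner steps 3 → 8, so m(8) = 8.
  α_2 = 4: Horner steps 3 → 7, so m(4) = 7.
  α_3 = 2: Horner steps 3 → 1, so m(2) = 1.
  α_4 = 3: Horner steps 3 → 4, so m(3) = 4.
Codeword c = [8, 7, 1, 4] ∈ F_11^4.


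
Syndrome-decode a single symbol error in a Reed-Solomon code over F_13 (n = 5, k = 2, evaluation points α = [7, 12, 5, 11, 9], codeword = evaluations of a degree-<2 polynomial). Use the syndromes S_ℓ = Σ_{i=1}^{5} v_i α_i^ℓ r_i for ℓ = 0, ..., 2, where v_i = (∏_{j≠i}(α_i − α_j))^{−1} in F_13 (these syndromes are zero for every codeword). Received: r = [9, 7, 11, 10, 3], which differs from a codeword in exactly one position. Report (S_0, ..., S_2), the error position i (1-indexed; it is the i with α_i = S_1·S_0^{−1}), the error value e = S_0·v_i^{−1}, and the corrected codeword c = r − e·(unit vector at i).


S = (2, 10, 11), error at position 3, error magnitude e = 9, c = [9, 7, 2, 10, 3].

Step 1: column multipliers v_i = (∏_{j≠i}(α_i − α_j))^{−1} mod 13.
  i = 1 (α = 7): (7−12)(7−5)(7−11)(7−9) = (−5)·2·(−4)·(−2) = −80 ≡ 11, so v_1 = 11^{−1} = 6 (mod 13).
  i = 2 (α = 12): (12−7)(12−5)(12−11)(12−9) = 5·7·1·3 = 105 ≡ 1, so v_2 = 1^{−1} = 1 (mod 13).
  i = 3 (α = 5): (5−7)(5−12)(5−11)(5−9) = (−2)·(−7)·(−6)·(−4) = 336 ≡ 11, so v_3 = 11^{−1} = 6 (mod 13).
  i = 4 (α = 11): (11−7)(11−12)(11−5)(11−9) = 4·(−1)·6·2 = −48 ≡ 4, so v_4 = 4^{−1} = 10 (mod 13).
  i = 5 (α = 9): (9−7)(9−12)(9−5)(9−11) = 2·(−3)·4·(−2) = 48 ≡ 9, so v_5 = 9^{−1} = 3 (mod 13).
  v = [6, 1, 6, 10, 3].
Step 2: syndromes of r = [9, 7, 11, 10, 3] (all sums mod 13).
  S_0 = Σ v_i r_i = 6·9 + 1·7 + 6·11 + 10·10 + 3·3 = 236 ≡ 2.
  S_1 = Σ v_i α_i r_i = 6·7·9 + 1·12·7 + 6·5·11 + 10·11·10 + 3·9·3 = 1973 ≡ 10.
  α_i^2 mod 13 = [10, 1, 12, 4, 3].
  S_2 = Σ v_i α_i^2 r_i = 6·10·9 + 1·1·7 + 6·12·11 + 10·4·10 + 3·3·3 = 1766 ≡ 11.
  S = (2, 10, 11) ≠ 0, so r is not a codeword (an error is present).
Step 3: locate the error. For a single error e at position i, S_ℓ = v_i·e·α_i^ℓ, so α_err = S_1/S_0.
  S_0^{−1} = 2^{−1} = 7 (mod 13), so α_err = 10·7 = 70 ≡ 5 = α_3. Error position i = 3.
  Consistency check: S_2/S_1 = 11·4 = 44 ≡ 5 = α_err ✓ (single-error assumption holds).
Step 4: error magnitude e = S_0/v_3 = S_0·∏_{j≠3}(α_3 − α_j) = 2·11 = 22 ≡ 9 (mod 13).
Step 5: correct position 3: c_3 = r_3 − e = 11 − 9 ≡ 2 (mod 13). Hence c = [9, 7, 2, 10, 3].
  Check: interpolating c through the α_i gives m(x) = 4 + 10·x (degree < 2) with m(α_i) = c_i for every i, so c is indeed a codeword.


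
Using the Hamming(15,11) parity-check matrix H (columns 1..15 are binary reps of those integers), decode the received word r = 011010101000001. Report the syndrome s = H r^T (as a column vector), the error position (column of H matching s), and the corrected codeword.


s = (0, 1, 0, 1)^T, error position = 5, corrected codeword c = 011000101000001

Compute s = H r^T mod 2 one row at a time:
  s_1 = 0 + 1 + 0 + 0 + 0 + 0 + 0 + 1 = 2 ≡ 0 (mod 2).
  s_2 = 0 + 1 + 0 + 1 + 0 + 0 + 0 + 1 = 3 ≡ 1 (mod 2).
  s_3 = 1 + 1 + 0 + 1 + 0 + 0 + 0 + 1 = 4 ≡ 0 (mod 2).
  s_4 = 0 + 1 + 1 + 1 + 1 + 0 + 0 + 1 = 5 ≡ 1 (mod 2).
s = (0, 1, 0, 1)^T — this equals column 5 of H (binary 0101), so error is at position 5.
Correct: flip bit 5 of r = 011010101000001 to get c = 011000101000001.


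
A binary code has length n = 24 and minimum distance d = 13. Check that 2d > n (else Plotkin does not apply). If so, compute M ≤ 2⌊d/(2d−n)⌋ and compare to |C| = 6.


Plotkin bound M ≤ 12; given |C| = 6 ≤ bound (satisfied).

Check applicability: 2d = 26, n = 24.
2d − n = 2 > 0, so Plotkin applies.
Compute d/(2d−n) = 13/2 ≈ 6.5000.
⌊d/(2d−n)⌋ = 6.
Plotkin bound: M ≤ 2·6 = 12.
Given |C| = 6, check: satisfied.
This |C| is below the Plotkin bound.


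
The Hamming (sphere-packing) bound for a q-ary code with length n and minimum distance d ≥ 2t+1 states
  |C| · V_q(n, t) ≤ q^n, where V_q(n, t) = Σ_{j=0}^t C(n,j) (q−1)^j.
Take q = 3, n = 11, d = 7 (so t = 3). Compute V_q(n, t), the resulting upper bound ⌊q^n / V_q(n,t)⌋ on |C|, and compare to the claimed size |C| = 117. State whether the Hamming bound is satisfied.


V_q(n, t) = 1563, q^n = 177147, Hamming bound = 113, |C| = 117 > bound (violated).

Step 1: Compute V_q(n, t) = Σ_{j=0}^3 C(n, j) (q−1)^j.
  j = 0: C(11,0)·(2)^0 = 1·1 = 1.
  j = 1: C(11,1)·(2)^1 = 11·2 = 22.
  j = 2: C(11,2)·(2)^2 = 55·4 = 220.
  j = 3: C(11,3)·(2)^3 = 165·8 = 1320.
  V_q(n, t) = 1 + 22 + 220 + 1320 = 1563.
Step 2: q^n = 3^11 = 177147.
Step 3: Hamming bound ⌊q^n / V_q(n,t)⌋ = ⌊177147/1563⌋ = 113.
Step 4: Compare |C| = 117 to 113: violated.
The claimed |C| lies above the Hamming bound, so no 3-ary code of length 11 with d ≥ 7 can have 117 codewords.


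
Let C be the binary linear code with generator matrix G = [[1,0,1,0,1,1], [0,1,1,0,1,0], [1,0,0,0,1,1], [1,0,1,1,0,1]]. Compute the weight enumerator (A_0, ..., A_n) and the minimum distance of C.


Weight distribution: A_0 = 1, A_1 = 1, A_2 = 3, A_3 = 6, A_4 = 3, A_5 = 1, A_6 = 1. Minimum distance d = 1.

Enumerate all 2^4 = 16 messages m ∈ F_2^4.
For each, compute codeword c = mG in F_2^6, then tally its weight.
  m = 0000 → c = 000000, weight = 0.
  m = 1000 → c = 101011, weight = 4.
  m = 0100 → c = 011010, weight = 3.
  m = 1100 → c = 110001, weight = 3.
  m = 0010 → c = 100011, weight = 3.
  m = 1010 → c = 001000, weight = 1.
  m = 0110 → c = 111001, weight = 4.
  m = 1110 → c = 010010, weight = 2.
  m = 0001 → c = 101101, weight = 4.
  m = 1001 → c = 000110, weight = 2.
  m = 0101 → c = 110111, weight = 5.
  m = 1101 → c = 011100, weight = 3.
  m = 0011 → c = 001110, weight = 3.
  m = 1011 → c = 100101, weight = 3.
  m = 0111 → c = 010100, weight = 2.
  m = 1111 → c = 111111, weight = 6.
Tally weights:
  weight 0: 1 codewords.
  weight 1: 1 codewords.
  weight 2: 3 codewords.
  weight 3: 6 codewords.
  weight 4: 3 codewords.
  weight 5: 1 codewords.
  weight 6: 1 codewords.
Minimum distance d = smallest w > 0 with A_w > 0 = 1.
Sanity: Σ A_w = 16 = 2^4 = 16 ✓.


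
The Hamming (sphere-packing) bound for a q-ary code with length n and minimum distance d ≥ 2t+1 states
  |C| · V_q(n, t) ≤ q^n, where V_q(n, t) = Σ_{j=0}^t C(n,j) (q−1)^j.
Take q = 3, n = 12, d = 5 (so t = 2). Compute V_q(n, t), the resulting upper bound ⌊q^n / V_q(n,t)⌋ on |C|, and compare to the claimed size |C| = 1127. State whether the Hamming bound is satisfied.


V_q(n, t) = 289, q^n = 531441, Hamming bound = 1838, |C| = 1127 ≤ bound (satisfied).

Step 1: Compute V_q(n, t) = Σ_{j=0}^2 C(n, j) (q−1)^j.
  j = 0: C(12,0)·(2)^0 = 1·1 = 1.
  j = 1: C(12,1)·(2)^1 = 12·2 = 24.
  j = 2: C(12,2)·(2)^2 = 66·4 = 264.
  V_q(n, t) = 1 + 24 + 264 = 289.
Step 2: q^n = 3^12 = 531441.
Step 3: Hamming bound ⌊q^n / V_q(n,t)⌋ = ⌊531441/289⌋ = 1838.
Step 4: Compare |C| = 1127 to 1838: satisfied.
The claimed |C| lies below the Hamming bound.


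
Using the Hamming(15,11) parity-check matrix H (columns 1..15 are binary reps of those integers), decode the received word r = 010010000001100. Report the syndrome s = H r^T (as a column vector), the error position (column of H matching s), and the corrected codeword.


s = (0, 1, 1, 0)^T, error position = 6, corrected codeword c = 010011000001100

Compute s = H r^T mod 2 one row at a time:
  s_1 = 0 + 0 + 0 + 0 + 1 + 1 + 0 + 0 = 2 ≡ 0 (mod 2).
  s_2 = 0 + 1 + 0 + 0 + 1 + 1 + 0 + 0 = 3 ≡ 1 (mod 2).
  s_3 = 1 + 0 + 0 + 0 + 0 + 0 + 0 + 0 = 1 ≡ 1 (mod 2).
  s_4 = 0 + 0 + 1 + 0 + 0 + 0 + 1 + 0 = 2 ≡ 0 (mod 2).
s = (0, 1, 1, 0)^T — this equals column 6 of H (binary 0110), so error is at position 6.
Correct: flip bit 6 of r = 010010000001100 to get c = 010011000001100.


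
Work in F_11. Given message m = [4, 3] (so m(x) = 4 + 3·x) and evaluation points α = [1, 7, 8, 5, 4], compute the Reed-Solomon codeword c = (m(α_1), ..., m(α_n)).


c = [7, 3, 6, 8, 5]

Message polynomial: m(x) = 4 + 3·x (mod 11).
For each evaluation point α_i, compute m(α_i) mod 11:
  α_1 = 1: Horner steps 3 → 7, so m(1) = 7.
  α_2 = 7: Horner steps 3 → 3, so m(7) = 3.
  α_3 = 8: Horner steps 3 → 6, so m(8) = 6.
  α_4 = 5: Horner steps 3 → 8, so m(5) = 8.
  α_5 = 4: Horner steps 3 → 5, so m(4) = 5.
Codeword c = [7, 3, 6, 8, 5] ∈ F_11^5.
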